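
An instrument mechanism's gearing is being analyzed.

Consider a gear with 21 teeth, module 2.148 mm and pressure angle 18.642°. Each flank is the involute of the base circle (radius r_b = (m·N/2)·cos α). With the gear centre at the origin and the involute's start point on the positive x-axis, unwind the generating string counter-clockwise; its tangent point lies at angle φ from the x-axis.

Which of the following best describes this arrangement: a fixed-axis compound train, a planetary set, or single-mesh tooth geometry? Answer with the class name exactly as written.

single-mesh tooth geometry

single-mesh involute tooth geometry (21T wheel at module 2.148)
classification: single-mesh tooth geometry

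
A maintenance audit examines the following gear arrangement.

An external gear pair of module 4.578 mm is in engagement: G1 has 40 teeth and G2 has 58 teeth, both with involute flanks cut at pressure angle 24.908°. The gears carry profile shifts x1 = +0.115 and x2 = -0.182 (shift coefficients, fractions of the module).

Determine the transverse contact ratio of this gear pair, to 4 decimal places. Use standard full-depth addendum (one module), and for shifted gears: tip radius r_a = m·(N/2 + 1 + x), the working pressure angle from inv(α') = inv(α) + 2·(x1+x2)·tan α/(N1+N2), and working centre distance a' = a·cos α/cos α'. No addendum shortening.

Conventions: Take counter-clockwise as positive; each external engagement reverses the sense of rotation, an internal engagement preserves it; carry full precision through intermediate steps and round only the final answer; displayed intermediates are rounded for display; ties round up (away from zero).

1.5358

topology: single-mesh involute geometry — m = 4.578, 40T/58T pair
base radii: r_b1 = 83.043567, r_b2 = 120.413171
tip radii: r_a1 = 96.664470, r_a2 = 136.506804
inv(α') = inv(24.908°) + 2·(+0.115-0.182)·tan α/(40+58) = 0.02899272  ⇒  α' = 24.73797°
a' = a·cos α / cos α' = 224.3220·cos 24.908°/cos 24.73797° = 224.014292
action lengths: √(r_a1²−r_b1²) = 49.475103, √(r_a2²−r_b2²) = 64.302221
base pitch p_b = π·m·cos α = 13.044453
CR = (49.475103 + 64.302221 − 224.014292·sin 24.73797°)/13.044453 = 1.535847
contact ratio ≈ 1.5358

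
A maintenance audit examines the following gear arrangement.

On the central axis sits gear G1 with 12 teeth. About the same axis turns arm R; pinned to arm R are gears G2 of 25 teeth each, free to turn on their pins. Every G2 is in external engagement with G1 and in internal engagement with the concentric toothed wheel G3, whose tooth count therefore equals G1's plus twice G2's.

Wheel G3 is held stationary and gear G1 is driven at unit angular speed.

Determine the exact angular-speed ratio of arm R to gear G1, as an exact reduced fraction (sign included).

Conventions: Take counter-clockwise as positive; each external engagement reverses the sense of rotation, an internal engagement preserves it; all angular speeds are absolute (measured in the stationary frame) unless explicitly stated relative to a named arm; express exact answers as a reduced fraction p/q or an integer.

topology: planetary set — G1 12T / G2 25T / G3 62T, arm = carrier (Willis)
ring teeth: 12 + 2·25 = 62
12(ω_sun−ω_arm) = −62(ω_ring−ω_arm),  ω_ring = 0, ω_sun = 1
12(1−ω_arm) = −62(0−ω_arm)  ⇒  74·ω_arm = 12  ⇒  ω_arm = 6/37
ω_out/ω_in = 6/37

6/37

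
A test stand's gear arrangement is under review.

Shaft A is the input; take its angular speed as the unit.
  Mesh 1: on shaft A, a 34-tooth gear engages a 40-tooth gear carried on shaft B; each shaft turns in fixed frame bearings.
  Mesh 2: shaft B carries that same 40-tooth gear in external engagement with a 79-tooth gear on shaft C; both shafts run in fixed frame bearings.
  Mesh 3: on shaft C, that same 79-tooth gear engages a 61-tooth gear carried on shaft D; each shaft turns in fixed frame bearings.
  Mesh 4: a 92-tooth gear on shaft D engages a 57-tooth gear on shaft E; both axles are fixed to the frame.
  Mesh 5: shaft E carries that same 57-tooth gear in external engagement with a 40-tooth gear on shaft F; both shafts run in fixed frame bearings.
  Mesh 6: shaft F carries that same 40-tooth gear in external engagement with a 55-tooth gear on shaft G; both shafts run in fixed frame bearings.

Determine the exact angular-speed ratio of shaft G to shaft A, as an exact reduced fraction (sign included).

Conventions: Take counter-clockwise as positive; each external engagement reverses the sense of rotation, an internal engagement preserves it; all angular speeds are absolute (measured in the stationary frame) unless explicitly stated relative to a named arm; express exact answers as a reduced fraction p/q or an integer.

class = fixed-axis compound train [6 meshes; 6 ratios multiply, 6 sense flips]
mesh 1 [34T→40T]: running ratio 17/20, sense −
mesh 2 [40T→79T]: running ratio 34/79, sense +
mesh 3 [79T→61T]: running ratio 34/61, sense −
mesh 4 [92T→57T]: running ratio 3128/3477, sense +
mesh 5 [57T→40T]: running ratio 391/305, sense −
mesh 6 [40T→55T]: running ratio 3128/3355, sense +
ω_out/ω_in = 3128/3355

3128/3355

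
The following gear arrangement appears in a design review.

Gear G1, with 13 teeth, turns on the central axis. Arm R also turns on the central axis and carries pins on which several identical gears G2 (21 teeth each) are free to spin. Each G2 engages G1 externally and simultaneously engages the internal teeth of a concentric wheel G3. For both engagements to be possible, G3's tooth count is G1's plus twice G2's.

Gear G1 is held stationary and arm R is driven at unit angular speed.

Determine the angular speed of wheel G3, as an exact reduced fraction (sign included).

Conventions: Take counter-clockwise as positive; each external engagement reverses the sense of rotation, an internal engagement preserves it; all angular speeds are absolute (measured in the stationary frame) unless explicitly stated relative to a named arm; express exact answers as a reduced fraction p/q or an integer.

class = planetary set [G3 = 13+2·21 = 55; Willis about the carrier]
ring teeth: 13 + 2·21 = 55
13(ω_sun−ω_arm) = −55(ω_ring−ω_arm),  ω_sun = 0, ω_arm = 1
ω_ring = 1 − (13/55)(0−1) = 68/55
exact speed ratio = 68/55

68/55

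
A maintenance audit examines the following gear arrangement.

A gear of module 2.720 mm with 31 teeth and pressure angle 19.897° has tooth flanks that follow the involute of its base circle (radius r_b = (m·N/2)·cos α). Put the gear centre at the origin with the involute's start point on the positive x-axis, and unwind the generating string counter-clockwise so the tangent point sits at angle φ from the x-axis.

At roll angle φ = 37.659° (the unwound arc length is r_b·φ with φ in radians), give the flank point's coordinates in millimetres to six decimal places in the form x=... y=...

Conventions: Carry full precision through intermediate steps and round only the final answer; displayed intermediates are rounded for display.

x=47.303543 y=3.592591

recognized (one wheel, involute flank): single-mesh tooth geometry, m = 2.720, N = 31
pitch radius r_p = m·N/2 = 2.720·31/2 = 42.160000
base radius r_b = r_p·cos α = 42.160000·cos 19.897° = 39.643299
roll angle φ = 37.659° = 0.65727354 rad
x = r_b·(cos φ + φ·sin φ) = 47.303543
y = r_b·(sin φ − φ·cos φ) = 3.592591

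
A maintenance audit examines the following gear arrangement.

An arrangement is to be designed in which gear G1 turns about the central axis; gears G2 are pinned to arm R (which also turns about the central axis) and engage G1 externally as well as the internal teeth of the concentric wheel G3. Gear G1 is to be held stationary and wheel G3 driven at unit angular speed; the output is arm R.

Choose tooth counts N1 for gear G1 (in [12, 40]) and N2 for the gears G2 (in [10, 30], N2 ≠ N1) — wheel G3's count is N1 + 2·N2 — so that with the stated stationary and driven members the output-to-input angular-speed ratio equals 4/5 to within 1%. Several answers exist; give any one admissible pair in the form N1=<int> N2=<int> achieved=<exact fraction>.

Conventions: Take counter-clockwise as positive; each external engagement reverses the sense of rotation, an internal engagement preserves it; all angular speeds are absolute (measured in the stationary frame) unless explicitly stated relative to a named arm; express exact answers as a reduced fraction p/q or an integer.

N1=12 N2=18 achieved=4/5

class = planetary set [ratio 4/5 wanted; Willis about the carrier]
Willis with ω_sun = 0: ω_arm/ω_ring = N3/(N1+N3); set equal to 4/5  ⇒  N3/N1 = (4/5)/(1 − 4/5) = 4
N3 = N1 + 2·N2  ⇒  N2/N1 = (N3/N1 − 1)/2 = (4 − 1)/2 = 3/2
smallest multiple with N1 ≥ 12 and N2 ≥ 10: k = 6  ⇒  N1 = 6·2 = 12, N2 = 6·3 = 18 (N1 ≤ 40, N2 ≤ 30, N2 ≠ N1 ✓), N3 = 12 + 2·18 = 48
check: N3/(N1+N3) with N1 = 12, N3 = 48 gives 4/5; |achieved − target| = 0 ≤ 1/125 ✓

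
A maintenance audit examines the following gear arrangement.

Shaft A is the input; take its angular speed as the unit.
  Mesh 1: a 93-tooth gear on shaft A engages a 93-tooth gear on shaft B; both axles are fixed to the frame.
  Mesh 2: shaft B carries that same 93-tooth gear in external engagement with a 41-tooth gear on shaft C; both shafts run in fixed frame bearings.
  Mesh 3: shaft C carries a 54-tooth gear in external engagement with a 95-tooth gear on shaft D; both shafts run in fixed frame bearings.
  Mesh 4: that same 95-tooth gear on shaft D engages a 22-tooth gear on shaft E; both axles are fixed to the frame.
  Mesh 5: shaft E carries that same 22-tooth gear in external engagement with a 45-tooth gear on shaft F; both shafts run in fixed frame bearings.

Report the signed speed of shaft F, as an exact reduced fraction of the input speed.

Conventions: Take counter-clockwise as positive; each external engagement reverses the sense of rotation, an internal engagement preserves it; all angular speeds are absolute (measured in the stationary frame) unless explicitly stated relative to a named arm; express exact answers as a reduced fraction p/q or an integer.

5-mesh fixed-axis compound train (all bearings frame-fixed)
mesh 1 [93T→93T]: |ω|/ω_in = 1×93/93 = 1, sense flips to −
mesh 2 [93T→41T]: |ω|/ω_in = 1×93/41 = 93/41, sense flips to +
mesh 3 [54T→95T]: |ω|/ω_in = (93/41)×54/95 = 5022/3895, sense flips to −
mesh 4 [95T→22T]: |ω|/ω_in = (5022/3895)×95/22 = 2511/451, sense flips to +
mesh 5 [22T→45T]: |ω|/ω_in = (2511/451)×22/45 = 558/205, sense flips to −
signed output speed (× input speed) = -558/205

-558/205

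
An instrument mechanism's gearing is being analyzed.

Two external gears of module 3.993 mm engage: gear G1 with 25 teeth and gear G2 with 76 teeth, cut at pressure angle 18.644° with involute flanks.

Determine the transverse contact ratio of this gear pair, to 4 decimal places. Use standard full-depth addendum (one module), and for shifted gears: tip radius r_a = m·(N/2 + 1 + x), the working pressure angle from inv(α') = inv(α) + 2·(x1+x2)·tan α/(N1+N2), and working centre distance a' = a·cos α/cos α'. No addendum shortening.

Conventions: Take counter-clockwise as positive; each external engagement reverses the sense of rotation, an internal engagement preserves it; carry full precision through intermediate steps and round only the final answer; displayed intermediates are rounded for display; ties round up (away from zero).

1.7872

class = single-mesh tooth geometry [involute pair 25T × 76T, m = 3.993]
base radii: r_b1 = 47.293251, r_b2 = 143.771483
tip radii: r_a1 = 53.905500, r_a2 = 155.727000
no profile shift: α' = α, a' = a
action lengths: √(r_a1²−r_b1²) = 25.867960, √(r_a2²−r_b2²) = 59.838609
base pitch p_b = π·m·cos α = 11.886090
CR = (25.867960 + 59.838609 − 201.646500·sin 18.64400°)/11.886090 = 1.787198
contact ratio ≈ 1.7872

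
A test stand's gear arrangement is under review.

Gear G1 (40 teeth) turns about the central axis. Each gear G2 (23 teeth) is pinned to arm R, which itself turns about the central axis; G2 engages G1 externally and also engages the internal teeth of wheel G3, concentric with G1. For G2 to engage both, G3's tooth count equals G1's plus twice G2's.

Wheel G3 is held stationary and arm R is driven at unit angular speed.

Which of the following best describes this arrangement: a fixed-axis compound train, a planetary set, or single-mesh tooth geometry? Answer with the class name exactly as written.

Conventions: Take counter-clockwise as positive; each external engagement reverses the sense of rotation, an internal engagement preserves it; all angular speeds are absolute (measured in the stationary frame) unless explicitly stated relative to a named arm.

class = planetary set [G3 = 40+2·23 = 86; Willis about the carrier]
classification: planetary set

planetary set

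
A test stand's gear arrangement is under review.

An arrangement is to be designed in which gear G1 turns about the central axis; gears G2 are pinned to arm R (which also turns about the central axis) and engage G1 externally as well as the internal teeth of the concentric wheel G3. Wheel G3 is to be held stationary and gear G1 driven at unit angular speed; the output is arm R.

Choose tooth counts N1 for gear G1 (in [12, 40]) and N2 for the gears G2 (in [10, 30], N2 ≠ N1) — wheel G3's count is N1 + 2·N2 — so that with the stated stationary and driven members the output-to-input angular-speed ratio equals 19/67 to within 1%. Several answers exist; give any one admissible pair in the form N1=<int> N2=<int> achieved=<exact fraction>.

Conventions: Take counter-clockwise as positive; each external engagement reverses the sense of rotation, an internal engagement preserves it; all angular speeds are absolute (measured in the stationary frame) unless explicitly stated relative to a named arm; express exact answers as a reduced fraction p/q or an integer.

topology: planetary set — design target 19/67, arm = carrier (Willis)
Willis with ω_ring = 0: ω_arm/ω_sun = N1/(N1+N3); set equal to 19/67  ⇒  N3/N1 = 1/(19/67) − 1 = 48/19
N3 = N1 + 2·N2  ⇒  N2/N1 = (N3/N1 − 1)/2 = (48/19 − 1)/2 = 29/38
smallest multiple with N1 ≥ 12 and N2 ≥ 10: k = 1  ⇒  N1 = 1·38 = 38, N2 = 1·29 = 29 (N1 ≤ 40, N2 ≤ 30, N2 ≠ N1 ✓), N3 = 38 + 2·29 = 96
check: N1/(N1+N3) with N1 = 38, N3 = 96 gives 19/67; |achieved − target| = 0 ≤ 19/6700 ✓

N1=38 N2=29 achieved=19/67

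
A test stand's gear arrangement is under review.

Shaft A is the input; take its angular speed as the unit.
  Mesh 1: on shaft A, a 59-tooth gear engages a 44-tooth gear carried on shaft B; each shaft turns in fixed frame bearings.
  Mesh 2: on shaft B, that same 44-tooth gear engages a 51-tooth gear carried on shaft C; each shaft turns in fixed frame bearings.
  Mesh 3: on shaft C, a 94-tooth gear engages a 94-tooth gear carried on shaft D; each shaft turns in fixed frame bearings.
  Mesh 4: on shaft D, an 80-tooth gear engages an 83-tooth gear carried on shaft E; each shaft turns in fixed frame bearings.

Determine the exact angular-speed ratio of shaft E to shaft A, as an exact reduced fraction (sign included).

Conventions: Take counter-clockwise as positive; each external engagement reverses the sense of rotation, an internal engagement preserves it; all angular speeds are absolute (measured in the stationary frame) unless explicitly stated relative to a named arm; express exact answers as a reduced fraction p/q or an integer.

class = fixed-axis compound train [4 meshes; 4 ratios multiply, 4 sense flips]
mesh 1 [59T→44T]: running ratio 59/44, sense −
mesh 2 [44T→51T]: running ratio 59/51, sense +
mesh 3 [94T→94T]: running ratio 59/51, sense −
mesh 4 [80T→83T]: running ratio 4720/4233, sense +
ω_out/ω_in = 4720/4233

4720/4233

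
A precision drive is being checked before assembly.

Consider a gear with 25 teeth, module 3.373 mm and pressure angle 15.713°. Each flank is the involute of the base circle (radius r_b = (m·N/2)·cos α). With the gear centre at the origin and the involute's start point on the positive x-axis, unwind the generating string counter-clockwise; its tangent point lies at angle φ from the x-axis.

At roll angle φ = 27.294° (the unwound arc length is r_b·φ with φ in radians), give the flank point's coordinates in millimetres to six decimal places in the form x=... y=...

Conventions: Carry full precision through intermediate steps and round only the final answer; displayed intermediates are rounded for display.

x=44.934078 y=1.429588

recognized (one wheel, involute flank): single-mesh tooth geometry, m = 3.373, N = 25
pitch radius r_p = m·N/2 = 3.373·25/2 = 42.162500
base radius r_b = r_p·cos α = 42.162500·cos 15.713° = 40.586901
roll angle φ = 27.294° = 0.47637017 rad
x = r_b·(cos φ + φ·sin φ) = 44.934078
y = r_b·(sin φ − φ·cos φ) = 1.429588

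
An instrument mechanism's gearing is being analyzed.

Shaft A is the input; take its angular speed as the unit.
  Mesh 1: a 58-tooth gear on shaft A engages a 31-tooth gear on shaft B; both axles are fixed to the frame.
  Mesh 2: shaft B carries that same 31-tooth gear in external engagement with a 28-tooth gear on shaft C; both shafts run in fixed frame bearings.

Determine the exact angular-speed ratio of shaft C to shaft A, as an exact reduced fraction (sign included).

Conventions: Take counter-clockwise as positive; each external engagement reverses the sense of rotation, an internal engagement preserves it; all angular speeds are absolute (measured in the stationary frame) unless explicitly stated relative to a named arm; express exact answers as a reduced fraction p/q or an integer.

class = fixed-axis compound train [2 meshes; 2 ratios multiply, 2 sense flips]
mesh 1 [58T→31T]: running ratio 58/31, sense −
mesh 2 [31T→28T]: running ratio 29/14, sense +
ω_out/ω_in = 29/14

29/14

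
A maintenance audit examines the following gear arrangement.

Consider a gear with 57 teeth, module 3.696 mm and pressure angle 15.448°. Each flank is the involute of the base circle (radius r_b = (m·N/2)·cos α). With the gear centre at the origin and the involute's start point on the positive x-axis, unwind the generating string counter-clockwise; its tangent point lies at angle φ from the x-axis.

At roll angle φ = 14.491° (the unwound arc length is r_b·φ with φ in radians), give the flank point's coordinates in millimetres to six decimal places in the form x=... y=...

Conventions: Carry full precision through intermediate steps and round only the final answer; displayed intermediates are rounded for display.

x=104.726005 y=0.544029

topology: single-mesh involute geometry — m = 3.696, N = 57
pitch radius r_p = m·N/2 = 3.696·57/2 = 105.336000
base radius r_b = r_p·cos α = 105.336000·cos 15.448° = 101.530484
roll angle φ = 14.491° = 0.25291566 rad
x = r_b·(cos φ + φ·sin φ) = 104.726005
y = r_b·(sin φ − φ·cos φ) = 0.544029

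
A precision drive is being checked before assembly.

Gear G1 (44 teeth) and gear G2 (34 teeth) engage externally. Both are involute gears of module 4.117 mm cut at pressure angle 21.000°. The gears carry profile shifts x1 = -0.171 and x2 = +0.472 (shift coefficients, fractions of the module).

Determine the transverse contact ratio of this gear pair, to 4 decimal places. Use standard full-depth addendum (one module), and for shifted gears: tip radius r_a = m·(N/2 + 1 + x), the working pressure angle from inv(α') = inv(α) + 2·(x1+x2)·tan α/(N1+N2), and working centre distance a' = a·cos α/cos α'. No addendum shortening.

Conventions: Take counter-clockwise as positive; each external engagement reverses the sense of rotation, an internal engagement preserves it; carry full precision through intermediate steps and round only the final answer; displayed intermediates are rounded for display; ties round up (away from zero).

1.5825

recognized (one external pair, fixed centres): single-mesh tooth geometry, m = 4.117, N1 = 44, N2 = 34
base radii: r_b1 = 84.558114, r_b2 = 65.340360
tip radii: r_a1 = 93.986993, r_a2 = 76.049224
inv(α') = inv(21.000°) + 2·(-0.171+0.472)·tan α/(44+34) = 0.02030754  ⇒  α' = 22.08867°
a' = a·cos α / cos α' = 160.5630·cos 21.000°/cos 22.08867° = 161.772054
action lengths: √(r_a1²−r_b1²) = 41.030236, √(r_a2²−r_b2²) = 38.911718
base pitch p_b = π·m·cos α = 12.074870
CR = (41.030236 + 38.911718 − 161.772054·sin 22.08867°)/12.074870 = 1.582545
contact ratio ≈ 1.5825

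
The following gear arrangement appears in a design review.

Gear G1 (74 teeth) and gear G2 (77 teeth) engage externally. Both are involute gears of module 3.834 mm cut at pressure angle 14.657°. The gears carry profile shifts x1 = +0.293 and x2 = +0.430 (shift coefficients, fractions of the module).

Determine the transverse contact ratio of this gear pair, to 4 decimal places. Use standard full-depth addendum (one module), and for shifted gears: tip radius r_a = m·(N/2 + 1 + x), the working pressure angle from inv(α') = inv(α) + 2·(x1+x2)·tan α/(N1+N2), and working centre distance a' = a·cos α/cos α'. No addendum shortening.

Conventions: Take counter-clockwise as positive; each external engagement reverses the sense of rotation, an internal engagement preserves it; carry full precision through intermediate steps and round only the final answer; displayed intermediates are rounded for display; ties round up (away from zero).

2.0906

single-mesh involute tooth geometry (74T engaging 77T at module 3.834)
base radii: r_b1 = 137.241646, r_b2 = 142.805497
tip radii: r_a1 = 146.815362, r_a2 = 153.091620
inv(α') = inv(14.657°) + 2·(+0.293+0.430)·tan α/(74+77) = 0.00823477  ⇒  α' = 16.50039°
a' = a·cos α / cos α' = 289.4670·cos 14.657°/cos 16.50039° = 292.075459
action lengths: √(r_a1²−r_b1²) = 52.148644, √(r_a2²−r_b2²) = 55.169142
base pitch p_b = π·m·cos α = 11.652901
CR = (52.148644 + 55.169142 − 292.075459·sin 16.50039°)/11.652901 = 2.090634
contact ratio ≈ 2.0906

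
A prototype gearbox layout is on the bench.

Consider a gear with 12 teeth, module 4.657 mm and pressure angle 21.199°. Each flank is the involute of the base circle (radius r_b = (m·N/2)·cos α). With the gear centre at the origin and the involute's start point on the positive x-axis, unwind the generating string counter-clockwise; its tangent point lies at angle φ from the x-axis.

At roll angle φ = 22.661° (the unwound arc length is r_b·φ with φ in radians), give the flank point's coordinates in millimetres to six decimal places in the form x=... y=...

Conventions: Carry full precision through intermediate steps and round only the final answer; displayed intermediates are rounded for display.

x=28.009734 y=0.528891

class = single-mesh tooth geometry [base-circle involute, m = 4.657, 12T]
pitch radius r_p = m·N/2 = 4.657·12/2 = 27.942000
base radius r_b = r_p·cos α = 27.942000·cos 21.199° = 26.051168
roll angle φ = 22.661° = 0.39550906 rad
x = r_b·(cos φ + φ·sin φ) = 28.009734
y = r_b·(sin φ − φ·cos φ) = 0.528891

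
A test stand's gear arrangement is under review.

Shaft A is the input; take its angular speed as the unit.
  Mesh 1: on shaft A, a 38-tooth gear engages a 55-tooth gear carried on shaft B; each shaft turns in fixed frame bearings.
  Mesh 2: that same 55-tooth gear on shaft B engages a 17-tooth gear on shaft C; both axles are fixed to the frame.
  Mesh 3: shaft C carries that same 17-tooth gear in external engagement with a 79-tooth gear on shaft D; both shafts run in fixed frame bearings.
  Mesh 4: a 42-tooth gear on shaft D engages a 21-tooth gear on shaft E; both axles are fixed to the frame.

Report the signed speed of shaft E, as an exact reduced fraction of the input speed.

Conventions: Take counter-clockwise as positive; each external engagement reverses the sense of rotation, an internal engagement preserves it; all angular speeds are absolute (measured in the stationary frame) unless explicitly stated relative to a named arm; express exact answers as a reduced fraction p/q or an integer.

76/79

4-mesh fixed-axis compound train (all bearings frame-fixed)
mesh 1 [38T→55T]: |ω|/ω_in = 1×38/55 = 38/55, sense flips to −
mesh 2 [55T→17T]: |ω|/ω_in = (38/55)×55/17 = 38/17, sense flips to +
mesh 3 [17T→79T]: |ω|/ω_in = (38/17)×17/79 = 38/79, sense flips to −
mesh 4 [42T→21T]: |ω|/ω_in = (38/79)×42/21 = 76/79, sense flips to +
signed output speed (× input speed) = 76/79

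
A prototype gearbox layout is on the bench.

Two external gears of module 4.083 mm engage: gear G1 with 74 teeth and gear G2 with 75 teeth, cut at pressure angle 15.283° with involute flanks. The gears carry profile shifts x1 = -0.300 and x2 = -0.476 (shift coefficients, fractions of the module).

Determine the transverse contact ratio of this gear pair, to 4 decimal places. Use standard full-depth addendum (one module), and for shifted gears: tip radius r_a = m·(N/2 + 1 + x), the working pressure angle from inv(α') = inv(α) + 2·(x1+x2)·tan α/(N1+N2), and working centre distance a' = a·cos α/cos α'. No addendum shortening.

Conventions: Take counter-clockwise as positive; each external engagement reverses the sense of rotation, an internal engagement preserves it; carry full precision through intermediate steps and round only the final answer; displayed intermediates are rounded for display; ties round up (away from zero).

2.5469

topology: single-mesh involute geometry — m = 4.083, 74T/75T pair
base radii: r_b1 = 145.728475, r_b2 = 147.697779
tip radii: r_a1 = 153.929100, r_a2 = 155.251992
inv(α') = inv(15.283°) + 2·(-0.300-0.476)·tan α/(74+75) = 0.00366528  ⇒  α' = 12.65740°
a' = a·cos α / cos α' = 304.1835·cos 15.283°/cos 12.65740° = 300.734787
action lengths: √(r_a1²−r_b1²) = 49.571962, √(r_a2²−r_b2²) = 47.838762
base pitch p_b = π·m·cos α = 12.373500
CR = (49.571962 + 47.838762 − 300.734787·sin 12.65740°)/12.373500 = 2.546853
contact ratio ≈ 2.5469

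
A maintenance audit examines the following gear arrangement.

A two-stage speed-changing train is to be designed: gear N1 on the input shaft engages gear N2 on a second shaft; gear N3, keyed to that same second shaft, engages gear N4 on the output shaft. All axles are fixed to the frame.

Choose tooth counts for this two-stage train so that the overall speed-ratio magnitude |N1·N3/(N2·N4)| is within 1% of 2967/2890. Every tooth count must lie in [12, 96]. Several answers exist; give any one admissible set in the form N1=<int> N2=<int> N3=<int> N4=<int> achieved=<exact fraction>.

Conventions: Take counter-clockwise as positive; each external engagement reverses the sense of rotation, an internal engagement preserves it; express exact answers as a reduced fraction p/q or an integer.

N1=43 N2=34 N3=69 N4=85 achieved=2967/2890

class = fixed-axis compound train [2-stage, 2967/2890 wanted]
target = 2967/2890 in lowest terms: an exact hit needs N1·N3 = k·2967 and N2·N4 = k·2890 for one integer k, every count in [12, 96]; additionally prefer no 1:1 stage (N1 ≠ N2, N3 ≠ N4)
k = 1: N1·N3 = 2967 = 43·69, N2·N4 = 2890 = 34·85
achieved = 43·69/(34·85) = 2967/2890; |achieved − target| = 0 ≤ 2967/289000 ✓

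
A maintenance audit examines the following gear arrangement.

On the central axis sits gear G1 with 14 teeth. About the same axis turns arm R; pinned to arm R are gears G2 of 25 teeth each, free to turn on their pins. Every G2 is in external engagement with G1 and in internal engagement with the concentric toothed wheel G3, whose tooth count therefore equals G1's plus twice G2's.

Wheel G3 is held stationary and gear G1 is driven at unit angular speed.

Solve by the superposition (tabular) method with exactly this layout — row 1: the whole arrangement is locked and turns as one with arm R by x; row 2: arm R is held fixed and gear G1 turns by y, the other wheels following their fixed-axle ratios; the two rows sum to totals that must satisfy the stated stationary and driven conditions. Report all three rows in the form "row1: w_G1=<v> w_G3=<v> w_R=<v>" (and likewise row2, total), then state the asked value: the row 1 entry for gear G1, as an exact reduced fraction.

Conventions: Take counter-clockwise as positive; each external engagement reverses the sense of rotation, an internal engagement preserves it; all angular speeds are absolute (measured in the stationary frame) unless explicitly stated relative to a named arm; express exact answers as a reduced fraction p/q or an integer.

planetary set (14T centre, 25T on arm, 64T internal) — Willis relation
superposition row 1 [locked train]: every member turns x
row 2: sun turns y, ring = −(14/64)·y, arm 0
boundary: total ω_ring = x − (14/64)·y = 0 and total ω_sun = x + y = 1  ⇒  y = 32/39, x = 7/39
row 2 ring = −(14/64)·32/39 = -7/39
totals (row 1 + row 2): sun 7/39 + 32/39 = 1, ring 7/39 + (-7/39) = 0, arm 7/39 + 0 = 7/39
asked cell (row1, sun) = 7/39

row1: w_G1=7/39 w_G3=7/39 w_R=7/39
row2: w_G1=32/39 w_G3=-7/39 w_R=0
total: w_G1=1 w_G3=0 w_R=7/39
asked value: 7/39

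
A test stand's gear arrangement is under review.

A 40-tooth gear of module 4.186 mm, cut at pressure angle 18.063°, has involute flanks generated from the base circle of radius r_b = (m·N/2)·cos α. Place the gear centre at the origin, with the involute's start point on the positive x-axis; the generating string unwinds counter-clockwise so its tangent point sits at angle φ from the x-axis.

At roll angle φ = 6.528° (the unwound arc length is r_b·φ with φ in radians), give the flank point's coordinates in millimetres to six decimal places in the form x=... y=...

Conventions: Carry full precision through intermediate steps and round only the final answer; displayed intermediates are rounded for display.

single-mesh involute tooth geometry (40T wheel at module 4.186)
pitch radius r_p = m·N/2 = 4.186·40/2 = 83.720000
base radius r_b = r_p·cos α = 83.720000·cos 18.063° = 79.593957
roll angle φ = 6.528° = 0.11393509 rad
x = r_b·(cos φ + φ·sin φ) = 80.108894
y = r_b·(sin φ − φ·cos φ) = 0.039189

x=80.108894 y=0.039189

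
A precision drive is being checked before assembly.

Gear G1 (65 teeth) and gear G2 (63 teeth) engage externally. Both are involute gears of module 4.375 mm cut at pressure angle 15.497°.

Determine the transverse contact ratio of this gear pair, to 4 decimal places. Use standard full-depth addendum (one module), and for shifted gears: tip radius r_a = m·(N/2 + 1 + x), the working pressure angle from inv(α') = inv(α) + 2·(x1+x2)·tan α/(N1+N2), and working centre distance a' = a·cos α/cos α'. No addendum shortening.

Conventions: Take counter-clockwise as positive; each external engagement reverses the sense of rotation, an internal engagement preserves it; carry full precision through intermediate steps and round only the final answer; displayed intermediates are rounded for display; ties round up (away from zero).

2.1151

single-mesh involute tooth geometry (65T engaging 63T at module 4.375)
base radii: r_b1 = 137.018194, r_b2 = 132.802250
tip radii: r_a1 = 146.562500, r_a2 = 142.187500
no profile shift: α' = α, a' = a
action lengths: √(r_a1²−r_b1²) = 52.024809, √(r_a2²−r_b2²) = 50.802043
base pitch p_b = π·m·cos α = 13.244780
CR = (52.024809 + 50.802043 − 280.000000·sin 15.49700°)/13.244780 = 2.115115
contact ratio ≈ 2.1151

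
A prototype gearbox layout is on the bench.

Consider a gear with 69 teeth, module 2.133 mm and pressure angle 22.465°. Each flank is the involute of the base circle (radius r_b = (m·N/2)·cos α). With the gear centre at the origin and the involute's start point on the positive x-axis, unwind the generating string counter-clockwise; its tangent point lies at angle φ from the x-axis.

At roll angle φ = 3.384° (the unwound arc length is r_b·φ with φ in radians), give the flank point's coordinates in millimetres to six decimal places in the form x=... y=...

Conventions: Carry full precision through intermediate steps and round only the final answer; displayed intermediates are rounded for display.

topology: single-mesh involute geometry — m = 2.133, N = 69
pitch radius r_p = m·N/2 = 2.133·69/2 = 73.588500
base radius r_b = r_p·cos α = 73.588500·cos 22.465° = 68.004099
roll angle φ = 3.384° = 0.05906194 rad
x = r_b·(cos φ + φ·sin φ) = 68.122605
y = r_b·(sin φ − φ·cos φ) = 0.004669

x=68.122605 y=0.004669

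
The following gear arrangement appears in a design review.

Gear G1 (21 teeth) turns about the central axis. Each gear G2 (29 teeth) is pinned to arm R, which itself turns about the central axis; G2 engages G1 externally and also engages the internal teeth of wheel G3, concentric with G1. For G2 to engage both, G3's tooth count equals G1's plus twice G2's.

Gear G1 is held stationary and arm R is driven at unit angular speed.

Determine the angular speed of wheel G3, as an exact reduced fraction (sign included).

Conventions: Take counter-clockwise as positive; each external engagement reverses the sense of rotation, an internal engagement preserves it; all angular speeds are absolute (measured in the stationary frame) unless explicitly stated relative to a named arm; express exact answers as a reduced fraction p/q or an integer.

planetary set (21T centre, 29T on arm, 79T internal) — Willis relation
ring teeth: 21 + 2·29 = 79
21(ω_sun−ω_arm) = −79(ω_ring−ω_arm),  ω_sun = 0, ω_arm = 1
ω_ring = 1 − (21/79)(0−1) = 100/79
exact speed ratio = 100/79

100/79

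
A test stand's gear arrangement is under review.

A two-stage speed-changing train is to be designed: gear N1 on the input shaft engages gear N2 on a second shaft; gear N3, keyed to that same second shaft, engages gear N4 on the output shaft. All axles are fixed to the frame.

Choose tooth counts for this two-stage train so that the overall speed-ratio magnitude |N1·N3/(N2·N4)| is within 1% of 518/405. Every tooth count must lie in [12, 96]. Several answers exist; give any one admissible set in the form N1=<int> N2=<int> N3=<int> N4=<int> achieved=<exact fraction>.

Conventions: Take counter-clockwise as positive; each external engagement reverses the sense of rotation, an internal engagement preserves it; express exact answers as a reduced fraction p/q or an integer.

design class (target 518/405): fixed-axis compound train
target = 518/405 in lowest terms: an exact hit needs N1·N3 = k·518 and N2·N4 = k·405 for one integer k, every count in [12, 96]; additionally prefer no 1:1 stage (N1 ≠ N2, N3 ≠ N4)
k = 1: N1·N3 = 518 = 14·37, N2·N4 = 405 = 15·27
achieved = 14·37/(15·27) = 518/405; |achieved − target| = 0 ≤ 259/20250 ✓

N1=14 N2=15 N3=37 N4=27 achieved=518/405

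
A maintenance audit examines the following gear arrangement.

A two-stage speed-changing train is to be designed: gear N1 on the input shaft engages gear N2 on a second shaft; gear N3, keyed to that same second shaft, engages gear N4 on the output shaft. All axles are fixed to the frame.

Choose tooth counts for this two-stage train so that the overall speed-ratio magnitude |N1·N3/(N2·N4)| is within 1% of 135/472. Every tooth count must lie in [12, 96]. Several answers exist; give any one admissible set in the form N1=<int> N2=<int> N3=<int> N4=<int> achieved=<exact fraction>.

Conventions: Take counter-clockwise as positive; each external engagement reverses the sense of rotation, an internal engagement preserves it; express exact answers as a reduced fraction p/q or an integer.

N1=15 N2=16 N3=18 N4=59 achieved=135/472

design class (target 135/472): fixed-axis compound train
target = 135/472 in lowest terms: an exact hit needs N1·N3 = k·135 and N2·N4 = k·472 for one integer k, every count in [12, 96]; additionally prefer no 1:1 stage (N1 ≠ N2, N3 ≠ N4)
k = 1: no 1:1-free in-range split of k·135 and k·472 into factor pairs; take k = 2
k = 2: N1·N3 = 270 = 15·18, N2·N4 = 944 = 16·59
achieved = 15·18/(16·59) = 135/472; |achieved − target| = 0 ≤ 27/9440 ✓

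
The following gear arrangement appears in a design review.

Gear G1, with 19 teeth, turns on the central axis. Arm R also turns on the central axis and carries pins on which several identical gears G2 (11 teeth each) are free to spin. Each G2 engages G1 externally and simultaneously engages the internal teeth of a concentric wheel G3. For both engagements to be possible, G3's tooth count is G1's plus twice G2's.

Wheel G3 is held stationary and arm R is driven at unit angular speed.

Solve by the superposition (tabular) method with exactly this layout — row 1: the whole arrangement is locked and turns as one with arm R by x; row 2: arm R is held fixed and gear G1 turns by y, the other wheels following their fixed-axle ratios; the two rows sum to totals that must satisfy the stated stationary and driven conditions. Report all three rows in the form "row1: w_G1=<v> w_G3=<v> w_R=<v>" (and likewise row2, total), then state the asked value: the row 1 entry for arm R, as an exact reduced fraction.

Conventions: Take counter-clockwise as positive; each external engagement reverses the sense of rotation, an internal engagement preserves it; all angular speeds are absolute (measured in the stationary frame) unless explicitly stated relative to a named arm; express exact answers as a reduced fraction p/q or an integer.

row1: w_G1=1 w_G3=1 w_R=1
row2: w_G1=41/19 w_G3=-1 w_R=0
total: w_G1=60/19 w_G3=0 w_R=1
asked value: 1

recognized (axles ride arm R): planetary set, 19/11/41 teeth
row 1 (train locked, turned with arm): all members turn x
row 2 (arm held, sun turns y): ω_ring = −(19/41)·y, ω_arm = 0
boundary: total ω_ring = x − (19/41)·y = 0 and total ω_arm = x = 1  ⇒  y = 41/19, x = 1
row 2 ring = −(19/41)·41/19 = -1
totals (row 1 + row 2): sun 1 + 41/19 = 60/19, ring 1 + (-1) = 0, arm 1 + 0 = 1
asked cell (row1, arm) = 1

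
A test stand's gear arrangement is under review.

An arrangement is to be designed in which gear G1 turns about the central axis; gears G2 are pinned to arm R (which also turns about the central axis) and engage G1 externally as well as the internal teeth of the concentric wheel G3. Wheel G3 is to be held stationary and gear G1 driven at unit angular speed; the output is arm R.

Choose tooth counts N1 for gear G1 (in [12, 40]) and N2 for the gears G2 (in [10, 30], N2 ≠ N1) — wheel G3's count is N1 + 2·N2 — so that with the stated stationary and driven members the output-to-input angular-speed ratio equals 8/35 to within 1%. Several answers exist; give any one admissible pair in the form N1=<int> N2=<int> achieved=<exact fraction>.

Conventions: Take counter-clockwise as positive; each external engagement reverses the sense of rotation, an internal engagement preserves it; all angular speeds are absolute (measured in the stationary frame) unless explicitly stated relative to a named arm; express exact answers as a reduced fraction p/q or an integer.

planetary set to be sized for 8/35 (Willis relation)
Willis with ω_ring = 0: ω_arm/ω_sun = N1/(N1+N3); set equal to 8/35  ⇒  N3/N1 = 1/(8/35) − 1 = 27/8
N3 = N1 + 2·N2  ⇒  N2/N1 = (N3/N1 − 1)/2 = (27/8 − 1)/2 = 19/16
smallest multiple with N1 ≥ 12 and N2 ≥ 10: k = 1  ⇒  N1 = 1·16 = 16, N2 = 1·19 = 19 (N1 ≤ 40, N2 ≤ 30, N2 ≠ N1 ✓), N3 = 16 + 2·19 = 54
check: N1/(N1+N3) with N1 = 16, N3 = 54 gives 8/35; |achieved − target| = 0 ≤ 2/875 ✓

N1=16 N2=19 achieved=8/35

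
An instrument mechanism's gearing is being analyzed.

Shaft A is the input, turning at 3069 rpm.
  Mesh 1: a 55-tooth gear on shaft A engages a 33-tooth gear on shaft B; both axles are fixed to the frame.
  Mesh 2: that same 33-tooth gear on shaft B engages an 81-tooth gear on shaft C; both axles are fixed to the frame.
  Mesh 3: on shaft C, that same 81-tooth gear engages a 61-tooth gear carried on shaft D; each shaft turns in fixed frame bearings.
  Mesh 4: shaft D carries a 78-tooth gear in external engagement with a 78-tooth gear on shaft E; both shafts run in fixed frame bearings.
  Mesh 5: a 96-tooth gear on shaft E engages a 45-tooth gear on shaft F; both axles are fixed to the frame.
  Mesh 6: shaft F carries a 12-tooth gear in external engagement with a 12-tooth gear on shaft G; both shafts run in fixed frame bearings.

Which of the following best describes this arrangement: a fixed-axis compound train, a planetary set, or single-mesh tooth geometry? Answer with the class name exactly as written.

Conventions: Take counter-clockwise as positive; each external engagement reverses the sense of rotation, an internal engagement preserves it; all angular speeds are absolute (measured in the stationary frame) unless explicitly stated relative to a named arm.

fixed-axis compound train

recognized (7 fixed axles, 6 meshes): fixed-axis compound train
classification: fixed-axis compound train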